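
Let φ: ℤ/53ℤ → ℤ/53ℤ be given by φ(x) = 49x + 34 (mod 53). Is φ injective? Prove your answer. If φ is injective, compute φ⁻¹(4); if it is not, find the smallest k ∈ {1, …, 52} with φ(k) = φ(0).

34

Suppose φ(u) = φ(v) in ℤ/53ℤ. Then 49u + 34 ≡ 49v + 34 (mod 53), thus 49(u − v) ≡ 0 (mod 53).
Since gcd(49, 53) = 1, 49 is invertible modulo 53, thus u − v ≡ 0 (mod 53), i.e. u = v.
So φ is injective.
We now compute 49⁻¹ mod 53 explicitly. Euclid's algorithm: 53 = 1·49 + 4, 49 = 12·4 + 1; back-substituting gives 1 = 13·49 − 12·53, so 49⁻¹ ≡ 13 (mod 53).
Since φ is injective, we compute φ⁻¹(4): solve 49x + 34 ≡ 4 (mod 53), i.e. 49x ≡ 23 (mod 53).
Multiplying by 49⁻¹ = 13 gives x ≡ 13·23 = 299 = 5·53 + 34 ≡ 34 (mod 53).
Check: φ(34) = 49·34 + 34 = 1700 = 32·53 + 4 ≡ 4 (mod 53).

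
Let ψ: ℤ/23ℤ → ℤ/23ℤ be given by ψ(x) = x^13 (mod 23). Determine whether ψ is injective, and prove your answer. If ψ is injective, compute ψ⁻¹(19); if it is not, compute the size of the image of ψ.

21

Since 23 is prime, the nonzero elements of ℤ/23ℤ form a cyclic group of order 22.
As gcd(13, 22) = 1, raising to the 13th power is a bijection on this group: if s^13 ≡ t^13 then (st^{−1})^13 = 1, and the only element of order dividing gcd(13, 22) = 1 is 1, so s = t.
With ψ(0) = 0 this makes ψ injective on all of ℤ/23ℤ, hence bijective (finite equal-size domain and codomain). In particular ψ is injective.
Since ψ is injective, we find the preimage of 19. The inverse of x ↦ x^13 on (ℤ/23ℤ)^× is x ↦ x^17, because 13·17 = 221 = 10·22 + 1 ≡ 1 (mod 22) and x^{22} = 1 for x ≠ 0 (Fermat). So ψ⁻¹(19) = 19^17 mod 23.
Repeated squaring mod 23: 19^1 ≡ 19, 19^2 ≡ 19² = 361 ≡ 16, 19^4 ≡ 16² = 256 ≡ 3, 19^8 ≡ 3² = 9, 19^16 ≡ 9² = 81 ≡ 12. Since 17 = 16 + 1, 19^17 ≡ 12·19: 12·19 = 228 ≡ 21. So 19^17 ≡ 21 (mod 23).
Hence ψ⁻¹(19) = 21.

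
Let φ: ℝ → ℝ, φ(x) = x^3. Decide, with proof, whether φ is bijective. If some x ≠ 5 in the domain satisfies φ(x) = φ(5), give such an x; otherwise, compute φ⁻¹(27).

3

On ℝ, x ↦ x^3 is strictly increasing (injective) and for any y ∈ ℝ the 3rd root y^{1/3} lies in ℝ (surjective). So φ is bijective.
Since x ↦ x^3 is strictly increasing on ℝ, it is injective there, so no x ≠ 5 in the domain has φ(x) = φ(5). We therefore compute φ⁻¹(27) = 27^{1/3} = 3 (indeed 3^3 = 27).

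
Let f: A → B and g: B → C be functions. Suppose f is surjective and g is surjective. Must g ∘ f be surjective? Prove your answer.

surjective

Let c ∈ C. Since g is surjective, there is b ∈ B with g(b) = c. Since f is surjective, there is a ∈ A with f(a) = b.
Then (g ∘ f)(a) = g(b) = c. Thus g ∘ f is surjective.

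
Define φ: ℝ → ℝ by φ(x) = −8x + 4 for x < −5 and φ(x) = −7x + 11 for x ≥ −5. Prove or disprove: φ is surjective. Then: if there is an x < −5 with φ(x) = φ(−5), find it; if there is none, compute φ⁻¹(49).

Both pieces are strictly decreasing (slopes −8 and −7), so each is injective on its own interval.
The left piece maps (−∞, −5) onto (44, ∞); the right piece maps [−5, ∞) onto (−∞, 46].
The union (44, ∞) ∪ (−∞, 46] covers ℝ, so φ is surjective.
For the follow-up: the images overlap, so an x < −5 with φ(x) = φ(−5) exists. φ(−5) = 46; solving −8x + 4 = 46 for x < −5 gives x = (46 − 4)/(−8) = −21/4.

-21/4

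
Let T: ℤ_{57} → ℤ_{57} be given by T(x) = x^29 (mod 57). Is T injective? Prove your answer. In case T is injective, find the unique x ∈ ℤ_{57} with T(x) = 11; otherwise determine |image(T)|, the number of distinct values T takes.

Computing x^29 mod 57 for each x (by repeated squaring, reducing mod 57 at every step), the values T(0), T(1), …, T(56) are: 0, 1, 53, 48, 16, 44, 36, 49, 50, 24, 52, 26, 27, 40, 32, 3, 28, 23, 18, 19, 20, 15, 10, 35, 6, 55, 11, 12, 43, 14, 45, 46, 2, 51, 22, 47, 42, 37, 38, 39, 34, 29, 54, 25, 17, 30, 31, 5, 33, 7, 8, 21, 13, 41, 9, 4, 56.
Every element of ℤ_{57} appears exactly once in this list, so T is a bijection, and in particular injective.
Since T is injective, we read off the preimage of 11 from the same table: T(26) = 11, so T⁻¹(11) = 26.

26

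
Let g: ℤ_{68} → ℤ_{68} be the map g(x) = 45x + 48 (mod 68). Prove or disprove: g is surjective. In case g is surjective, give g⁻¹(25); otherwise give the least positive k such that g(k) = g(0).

Recall: g is surjective if every y in the codomain equals g(x) for some x in the domain.
Since gcd(45, 68) = 1, 45 is invertible modulo 68. Euclid's algorithm: 68 = 1·45 + 23, 45 = 1·23 + 22, 23 = 1·22 + 1; back-substituting gives 1 = 65·45 − 43·68, so 45⁻¹ ≡ 65 (mod 68).
Then y ↦ 65(y − 48) is a two-sided inverse to g, so every y ∈ ℤ_{68} has a preimage.
Hence g is surjective.
Since g is surjective, we find g⁻¹(25): we need 45x ≡ 25 − 48 ≡ 45 (mod 68). Using 45⁻¹ = 65: x ≡ 65·45 = 2925 = 43·68 + 1, so x = 1.
Check: g(1) = 45·1 + 48 = 93 = 1·68 + 25 ≡ 25 (mod 68).

1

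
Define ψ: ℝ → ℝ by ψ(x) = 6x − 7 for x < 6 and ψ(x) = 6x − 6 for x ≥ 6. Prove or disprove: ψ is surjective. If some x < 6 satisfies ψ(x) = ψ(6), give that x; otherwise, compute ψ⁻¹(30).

Both pieces are strictly increasing (slopes 6 and 6), so each is injective on its own interval.
The left piece maps (−∞, 6) onto (−∞, 29); the right piece maps [6, ∞) onto [30, ∞).
The union (−∞, 29) ∪ [30, ∞) omits the interval between 29 and 30; in particular 29 has no preimage. So ψ is not surjective.
Because the two images are disjoint, no x < 6 has ψ(x) = ψ(6), so we compute ψ⁻¹(30): 30 lies in [30, ∞), so solve 6x − 6 = 30: x = (30 + 6)/6 = 6.

6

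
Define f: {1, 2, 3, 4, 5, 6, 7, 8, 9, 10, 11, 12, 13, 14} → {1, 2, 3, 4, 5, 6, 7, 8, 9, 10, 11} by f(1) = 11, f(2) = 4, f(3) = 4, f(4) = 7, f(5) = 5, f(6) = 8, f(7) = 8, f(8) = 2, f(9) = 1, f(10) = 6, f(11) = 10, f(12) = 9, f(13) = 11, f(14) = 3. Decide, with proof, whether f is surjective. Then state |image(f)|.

Every element of the codomain has a preimage: 1 = f(9), 2 = f(8), 3 = f(14), 4 = f(2), 5 = f(5), 6 = f(10), 7 = f(4), 8 = f(6), 9 = f(12), 10 = f(11), 11 = f(1).
Therefore f is surjective.
The image of f is {1, 2, 3, 4, 5, 6, 7, 8, 9, 10, 11}, which has 11 elements.

11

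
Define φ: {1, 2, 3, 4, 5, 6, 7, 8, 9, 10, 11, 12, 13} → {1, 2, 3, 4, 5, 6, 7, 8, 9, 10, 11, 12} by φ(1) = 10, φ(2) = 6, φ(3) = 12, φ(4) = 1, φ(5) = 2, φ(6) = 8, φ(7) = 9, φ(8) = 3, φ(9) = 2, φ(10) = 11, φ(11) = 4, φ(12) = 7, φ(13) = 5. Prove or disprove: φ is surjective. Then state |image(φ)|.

12

Every element of the codomain has a preimage: 1 = φ(4), 2 = φ(5), 3 = φ(8), 4 = φ(11), 5 = φ(13), 6 = φ(2), 7 = φ(12), 8 = φ(6), 9 = φ(7), 10 = φ(1), 11 = φ(10), 12 = φ(3).
Thus φ is surjective.
The image of φ is {1, 2, 3, 4, 5, 6, 7, 8, 9, 10, 11, 12}, which has 12 elements.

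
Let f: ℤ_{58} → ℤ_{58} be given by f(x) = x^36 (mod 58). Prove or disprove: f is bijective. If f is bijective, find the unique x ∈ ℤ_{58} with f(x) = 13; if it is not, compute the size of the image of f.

16

f(3): Repeated squaring mod 58: 3^1 ≡ 3, 3^2 ≡ 3² = 9, 3^4 ≡ 9² = 81 ≡ 23, 3^8 ≡ 23² = 529 ≡ 7, 3^16 ≡ 7² = 49, 3^32 ≡ 49² = 2401 ≡ 23. Since 36 = 32 + 4, 3^36 ≡ 23·23: 23·23 = 529 ≡ 7. So 3^36 ≡ 7 (mod 58).
f(7): Repeated squaring mod 58: 7^1 ≡ 7, 7^2 ≡ 7² = 49, 7^4 ≡ 49² = 2401 ≡ 23, 7^8 ≡ 23² = 529 ≡ 7, 7^16 ≡ 7² = 49, 7^32 ≡ 49² = 2401 ≡ 23. Since 36 = 32 + 4, 7^36 ≡ 23·23: 23·23 = 529 ≡ 7. So 7^36 ≡ 7 (mod 58).
So f(3) = f(7) = 7 while 3 ≠ 7, therefore f is not injective, hence not bijective.
Since f is not bijective, we determine |image(f)|. Computing x^36 mod 58 for each x (by repeated squaring, reducing mod 58 at every step), the values f(0), f(1), …, f(57) are: 0, 1, 24, 7, 54, 53, 52, 7, 20, 49, 54, 45, 30, 45, 52, 23, 16, 1, 16, 25, 20, 49, 36, 23, 24, 25, 36, 53, 30, 29, 30, 53, 36, 25, 24, 23, 36, 49, 20, 25, 16, 1, 16, 23, 52, 45, 30, 45, 54, 49, 20, 7, 52, 53, 54, 7, 24, 1.
The distinct values are {0, 1, 7, 16, 20, 23, 24, 25, 29, 30, 36, 45, 49, 52, 53, 54}; there are 16 of them.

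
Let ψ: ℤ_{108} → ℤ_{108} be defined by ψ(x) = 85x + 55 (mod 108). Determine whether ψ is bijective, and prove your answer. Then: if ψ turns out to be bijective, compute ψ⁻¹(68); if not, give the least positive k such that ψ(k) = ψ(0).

Suppose ψ(a) = ψ(b) in ℤ_{108}. Then 85a + 55 ≡ 85b + 55 (mod 108), thus 85(a − b) ≡ 0 (mod 108).
Since gcd(85, 108) = 1, 85 is invertible modulo 108, therefore a − b ≡ 0 (mod 108), i.e. a = b.
We now compute 85⁻¹ mod 108 explicitly. Euclid's algorithm: 108 = 1·85 + 23, 85 = 3·23 + 16, 23 = 1·16 + 7, 16 = 2·7 + 2, 7 = 3·2 + 1; back-substituting gives 1 = 61·85 − 48·108, so 85⁻¹ ≡ 61 (mod 108).
For any y ∈ ℤ_{108}, x = 61(y − 55) mod 108 satisfies ψ(x) = 85·61(y − 55) + 55 ≡ y (since 85·61 ≡ 1 mod 108). So every y has a preimage.
Therefore ψ is bijective.
Since ψ is bijective, we find ψ⁻¹(68): we need 85x ≡ 68 − 55 ≡ 13 (mod 108). Using 85⁻¹ = 61: x ≡ 61·13 = 793 = 7·108 + 37, so x = 37.
Check: ψ(37) = 85·37 + 55 = 3200 = 29·108 + 68 ≡ 68 (mod 108).

37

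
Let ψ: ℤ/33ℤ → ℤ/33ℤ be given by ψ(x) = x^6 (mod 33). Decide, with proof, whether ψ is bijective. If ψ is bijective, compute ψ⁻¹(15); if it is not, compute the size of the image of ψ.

12

ψ(4): Repeated squaring mod 33: 4^1 ≡ 4, 4^2 ≡ 4² = 16, 4^4 ≡ 16² = 256 ≡ 25. Since 6 = 4 + 2, 4^6 ≡ 25·16: 25·16 = 400 ≡ 4. So 4^6 ≡ 4 (mod 33).
ψ(7): Repeated squaring mod 33: 7^1 ≡ 7, 7^2 ≡ 7² = 49 ≡ 16, 7^4 ≡ 16² = 256 ≡ 25. Since 6 = 4 + 2, 7^6 ≡ 25·16: 25·16 = 400 ≡ 4. So 7^6 ≡ 4 (mod 33).
So ψ(4) = ψ(7) = 4 while 4 ≠ 7, therefore ψ is not injective, hence not bijective.
Since ψ is not bijective, we determine |image(ψ)|. Computing x^6 mod 33 for each x (by repeated squaring, reducing mod 33 at every step), the values ψ(0), ψ(1), …, ψ(32) are: 0, 1, 31, 3, 4, 16, 27, 4, 25, 9, 1, 22, 12, 31, 25, 15, 16, 16, 15, 25, 31, 12, 22, 1, 9, 25, 4, 27, 16, 4, 3, 31, 1.
The distinct values are {0, 1, 3, 4, 9, 12, 15, 16, 22, 25, 27, 31}; there are 12 of them.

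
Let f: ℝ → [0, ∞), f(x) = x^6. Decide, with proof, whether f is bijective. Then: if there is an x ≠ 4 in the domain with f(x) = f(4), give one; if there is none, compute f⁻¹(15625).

f(4) = 4096 = (−4)^6 = f(−4) (since 6 is even), with 4 ≠ −4. So f is not injective, hence not bijective.
For the follow-up, such an x exists: taking x = −4 ∈ ℝ gives f(−4) = 4096 = f(4) with −4 ≠ 4.

-4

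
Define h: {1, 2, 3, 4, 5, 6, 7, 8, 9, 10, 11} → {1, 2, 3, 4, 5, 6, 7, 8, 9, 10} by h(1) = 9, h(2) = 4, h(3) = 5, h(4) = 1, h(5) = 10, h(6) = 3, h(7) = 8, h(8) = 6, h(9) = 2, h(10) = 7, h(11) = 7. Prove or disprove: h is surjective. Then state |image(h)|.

10

Every element of the codomain has a preimage: 1 = h(4), 2 = h(9), 3 = h(6), 4 = h(2), 5 = h(3), 6 = h(8), 7 = h(10), 8 = h(7), 9 = h(1), 10 = h(5).
Hence h is surjective.
The image of h is {1, 2, 3, 4, 5, 6, 7, 8, 9, 10}, which has 10 elements.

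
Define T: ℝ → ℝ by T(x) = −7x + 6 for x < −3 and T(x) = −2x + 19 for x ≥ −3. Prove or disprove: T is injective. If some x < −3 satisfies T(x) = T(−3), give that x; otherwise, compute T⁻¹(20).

Both pieces are strictly decreasing (slopes −7 and −2), so each is injective on its own interval.
The left piece maps (−∞, −3) onto (27, ∞); the right piece maps [−3, ∞) onto (−∞, 25].
These images are disjoint, so no value is attained by both pieces. Hence T is injective.
Because the two images are disjoint, no x < −3 has T(x) = T(−3), so we compute T⁻¹(20): 20 lies in (−∞, 25], so solve −2x + 19 = 20: x = (20 − 19)/(−2) = −1/2.

-1/2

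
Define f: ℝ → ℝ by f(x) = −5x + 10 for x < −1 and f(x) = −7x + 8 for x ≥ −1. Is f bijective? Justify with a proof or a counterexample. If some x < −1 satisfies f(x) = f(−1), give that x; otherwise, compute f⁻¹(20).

Both pieces are strictly decreasing (slopes −5 and −7), so each is injective on its own interval.
The left piece maps (−∞, −1) onto (15, ∞); the right piece maps [−1, ∞) onto (−∞, 15].
Since 15 = 15, the images partition ℝ: f is injective and surjective, hence bijective.
Because the two images are disjoint, no x < −1 has f(x) = f(−1), so we compute f⁻¹(20): 20 lies in (15, ∞), so solve −5x + 10 = 20: x = (20 − 10)/(−5) = −2.

-2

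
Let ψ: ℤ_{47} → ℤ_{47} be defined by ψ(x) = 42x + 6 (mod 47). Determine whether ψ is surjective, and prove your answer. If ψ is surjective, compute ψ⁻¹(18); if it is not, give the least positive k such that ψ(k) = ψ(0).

Since gcd(42, 47) = 1, 42 is invertible modulo 47. Euclid's algorithm: 47 = 1·42 + 5, 42 = 8·5 + 2, 5 = 2·2 + 1; back-substituting gives 1 = 28·42 − 25·47, so 42⁻¹ ≡ 28 (mod 47).
Then y ↦ 28(y − 6) is a two-sided inverse to ψ, so every y ∈ ℤ_{47} has a preimage.
Therefore ψ is surjective.
Since ψ is surjective, we compute ψ⁻¹(18): solve 42x + 6 ≡ 18 (mod 47), i.e. 42x ≡ 12 (mod 47).
Multiplying by 42⁻¹ = 28 gives x ≡ 28·12 = 336 = 7·47 + 7 ≡ 7 (mod 47).
Check: ψ(7) = 42·7 + 6 = 300 = 6·47 + 18 ≡ 18 (mod 47).

7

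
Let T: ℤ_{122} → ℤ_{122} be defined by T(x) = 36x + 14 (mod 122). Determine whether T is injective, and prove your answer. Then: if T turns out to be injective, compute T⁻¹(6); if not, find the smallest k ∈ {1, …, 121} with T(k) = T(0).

We have gcd(36, 122) = 2 > 1. Taking s = 0 and t = 61: T(0) = 14 and T(61) = 36·61 + 14 = 2210 ≡ 14 (mod 122).
So T(0) = T(61) while 0 ≠ 61, thus T is not injective.
Since T is not injective, we find the least positive k with T(k) = T(0): this means 36k ≡ 0 (mod 122), i.e. 122 ∣ 36k. Since gcd(36, 122) = 2, dividing through by 2 this holds exactly when 61 ∣ 18k, and as gcd(18, 61) = 1, exactly when 61 ∣ k.
The smallest positive such k is 61.

61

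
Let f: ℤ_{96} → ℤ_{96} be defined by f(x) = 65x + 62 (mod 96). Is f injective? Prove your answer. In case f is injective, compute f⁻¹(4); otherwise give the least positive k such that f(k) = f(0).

Suppose f(s) = f(t) in ℤ_{96}. Then 65s + 62 ≡ 65t + 62 (mod 96), hence 65(s − t) ≡ 0 (mod 96).
Since gcd(65, 96) = 1, 65 is invertible modulo 96, therefore s − t ≡ 0 (mod 96), i.e. s = t.
Therefore f is injective.
We now compute 65⁻¹ mod 96 explicitly. Euclid's algorithm: 96 = 1·65 + 31, 65 = 2·31 + 3, 31 = 10·3 + 1; back-substituting gives 1 = 65·65 − 44·96, so 65⁻¹ ≡ 65 (mod 96).
Since f is injective, we find f⁻¹(4): we need 65x ≡ 4 − 62 ≡ 38 (mod 96). Using 65⁻¹ = 65: x ≡ 65·38 = 2470 = 25·96 + 70, so x = 70.
Check: f(70) = 65·70 + 62 = 4612 = 48·96 + 4 ≡ 4 (mod 96).

70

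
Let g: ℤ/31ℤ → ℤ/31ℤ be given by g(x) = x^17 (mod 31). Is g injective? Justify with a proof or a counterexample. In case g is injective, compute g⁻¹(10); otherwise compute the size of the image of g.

14

Since 31 is prime, the nonzero elements of ℤ/31ℤ form a cyclic group of order 30.
As gcd(17, 30) = 1, raising to the 17th power is a bijection on this group: if x_1^17 ≡ x_2^17 then (x_1x_2^{−1})^17 = 1, and the only element of order dividing gcd(17, 30) = 1 is 1, so x_1 = x_2.
With g(0) = 0 this makes g injective on all of ℤ/31ℤ, hence bijective (finite equal-size domain and codomain). In particular g is injective.
Since g is injective, we find the preimage of 10. The inverse of x ↦ x^17 on (ℤ/31ℤ)^× is x ↦ x^23, because 17·23 = 391 = 13·30 + 1 ≡ 1 (mod 30) and x^{30} = 1 for x ≠ 0 (Fermat). So g⁻¹(10) = 10^23 mod 31.
Repeated squaring mod 31: 10^1 ≡ 10, 10^2 ≡ 10² = 100 ≡ 7, 10^4 ≡ 7² = 49 ≡ 18, 10^8 ≡ 18² = 324 ≡ 14, 10^16 ≡ 14² = 196 ≡ 10. Since 23 = 16 + 4 + 2 + 1, 10^23 ≡ 10·18·7·10: 10·18 = 180 ≡ 25, then 25·7 = 175 ≡ 20, then 20·10 = 200 ≡ 14. So 10^23 ≡ 14 (mod 31).
Hence g⁻¹(10) = 14.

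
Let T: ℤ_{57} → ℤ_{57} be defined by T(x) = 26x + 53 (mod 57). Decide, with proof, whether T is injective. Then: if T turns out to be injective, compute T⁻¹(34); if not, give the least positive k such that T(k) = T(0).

19

Recall: T is injective if T(s) = T(t) implies s = t.
Suppose T(s) = T(t) in ℤ_{57}. Then 26s + 53 ≡ 26t + 53 (mod 57), so 26(s − t) ≡ 0 (mod 57).
Since gcd(26, 57) = 1, 26 is invertible modulo 57, therefore s − t ≡ 0 (mod 57), i.e. s = t.
Therefore T is injective.
We now compute 26⁻¹ mod 57 explicitly. Euclid's algorithm: 57 = 2·26 + 5, 26 = 5·5 + 1; back-substituting gives 1 = 11·26 − 5·57, so 26⁻¹ ≡ 11 (mod 57).
Since T is injective, we compute T⁻¹(34): solve 26x + 53 ≡ 34 (mod 57), i.e. 26x ≡ 38 (mod 57).
Multiplying by 26⁻¹ = 11 gives x ≡ 11·38 = 418 = 7·57 + 19 ≡ 19 (mod 57).
Check: T(19) = 26·19 + 53 = 547 = 9·57 + 34 ≡ 34 (mod 57).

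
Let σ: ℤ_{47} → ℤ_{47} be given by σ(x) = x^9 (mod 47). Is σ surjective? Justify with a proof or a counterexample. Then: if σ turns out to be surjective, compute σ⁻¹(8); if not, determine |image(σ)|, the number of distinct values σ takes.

Since 47 is prime, the nonzero elements of ℤ_{47} form a cyclic group of order 46.
As gcd(9, 46) = 1, raising to the 9th power is a bijection on this group: if x_1^9 ≡ x_2^9 then (x_1x_2^{−1})^9 = 1, and the only element of order dividing gcd(9, 46) = 1 is 1, so x_1 = x_2.
With σ(0) = 0 this makes σ injective on all of ℤ_{47}, hence bijective (finite equal-size domain and codomain). In particular σ is surjective.
Since σ is surjective, we find the preimage of 8. The inverse of x ↦ x^9 on (ℤ_{47})^× is x ↦ x^41, because 9·41 = 369 = 8·46 + 1 ≡ 1 (mod 46) and x^{46} = 1 for x ≠ 0 (Fermat). So σ⁻¹(8) = 8^41 mod 47.
Repeated squaring mod 47: 8^1 ≡ 8, 8^2 ≡ 8² = 64 ≡ 17, 8^4 ≡ 17² = 289 ≡ 7, 8^8 ≡ 7² = 49 ≡ 2, 8^16 ≡ 2² = 4, 8^32 ≡ 4² = 16. Since 41 = 32 + 8 + 1, 8^41 ≡ 16·2·8: 16·2 = 32, then 32·8 = 256 ≡ 21. So 8^41 ≡ 21 (mod 47).
Hence σ⁻¹(8) = 21.

21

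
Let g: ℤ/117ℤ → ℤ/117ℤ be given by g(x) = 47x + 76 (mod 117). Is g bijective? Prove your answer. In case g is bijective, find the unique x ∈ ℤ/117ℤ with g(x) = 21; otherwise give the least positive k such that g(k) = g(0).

If g(a) = g(b), then 47a ≡ 47b (mod 117). Because gcd(47, 117) = 1, we may cancel 47 to get a ≡ b (mod 117).
We now compute 47⁻¹ mod 117 explicitly. Euclid's algorithm: 117 = 2·47 + 23, 47 = 2·23 + 1; back-substituting gives 1 = 5·47 − 2·117, so 47⁻¹ ≡ 5 (mod 117).
Then y ↦ 5(y − 76) is a two-sided inverse to g, so every y ∈ ℤ/117ℤ has a preimage.
Thus g is bijective.
Since g is bijective, we compute g⁻¹(21): solve 47x + 76 ≡ 21 (mod 117), i.e. 47x ≡ 62 (mod 117).
Multiplying by 47⁻¹ = 5 gives x ≡ 5·62 = 310 = 2·117 + 76 ≡ 76 (mod 117).
Check: g(76) = 47·76 + 76 = 3648 = 31·117 + 21 ≡ 21 (mod 117).

76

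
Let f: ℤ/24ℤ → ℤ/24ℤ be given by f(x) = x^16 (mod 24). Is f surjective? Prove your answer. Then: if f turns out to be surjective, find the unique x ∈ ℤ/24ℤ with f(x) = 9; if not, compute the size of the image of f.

4

f(2): Repeated squaring mod 24: 2^1 ≡ 2, 2^2 ≡ 2² = 4, 2^4 ≡ 4² = 16, 2^8 ≡ 16² = 256 ≡ 16, 2^16 ≡ 16² = 256 ≡ 16. So 2^16 ≡ 16 (mod 24).
f(4): Repeated squaring mod 24: 4^1 ≡ 4, 4^2 ≡ 4² = 16, 4^4 ≡ 16² = 256 ≡ 16, 4^8 ≡ 16² = 256 ≡ 16, 4^16 ≡ 16² = 256 ≡ 16. So 4^16 ≡ 16 (mod 24).
So f(2) = f(4) = 16 while 2 ≠ 4, hence f is not injective.
A non-injective map from the 24-element set ℤ/24ℤ to itself takes at most 23 distinct values, so it cannot be surjective. Therefore f is not surjective.
Since f is not surjective, we determine |image(f)|. Computing x^16 mod 24 for each x (by repeated squaring, reducing mod 24 at every step), the values f(0), f(1), …, f(23) are: 0, 1, 16, 9, 16, 1, 0, 1, 16, 9, 16, 1, 0, 1, 16, 9, 16, 1, 0, 1, 16, 9, 16, 1.
The distinct values are {0, 1, 9, 16}; there are 4 of them.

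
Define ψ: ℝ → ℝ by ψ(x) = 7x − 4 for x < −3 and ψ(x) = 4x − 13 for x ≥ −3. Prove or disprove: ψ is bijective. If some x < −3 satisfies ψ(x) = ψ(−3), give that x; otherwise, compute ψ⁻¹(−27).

-23/7

Both pieces are strictly increasing (slopes 7 and 4), so each is injective on its own interval.
The left piece maps (−∞, −3) onto (−∞, −25); the right piece maps [−3, ∞) onto [−25, ∞).
Since −25 = −25, the images partition ℝ: ψ is injective and surjective, hence bijective.
Because the two images are disjoint, no x < −3 has ψ(x) = ψ(−3), so we compute ψ⁻¹(−27): −27 lies in (−∞, −25), so solve 7x − 4 = −27: x = (−27 + 4)/7 = −23/7.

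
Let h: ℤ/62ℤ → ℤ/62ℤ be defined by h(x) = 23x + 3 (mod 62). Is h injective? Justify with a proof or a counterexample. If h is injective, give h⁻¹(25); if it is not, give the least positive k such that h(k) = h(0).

Suppose h(a) = h(b) in ℤ/62ℤ. Then 23a + 3 ≡ 23b + 3 (mod 62), therefore 23(a − b) ≡ 0 (mod 62).
Since gcd(23, 62) = 1, 23 is invertible modulo 62, hence a − b ≡ 0 (mod 62), i.e. a = b.
Therefore h is injective.
We now compute 23⁻¹ mod 62 explicitly. Euclid's algorithm: 62 = 2·23 + 16, 23 = 1·16 + 7, 16 = 2·7 + 2, 7 = 3·2 + 1; back-substituting gives 1 = 27·23 − 10·62, so 23⁻¹ ≡ 27 (mod 62).
Since h is injective, we find h⁻¹(25): we need 23x ≡ 25 − 3 ≡ 22 (mod 62). Using 23⁻¹ = 27: x ≡ 27·22 = 594 = 9·62 + 36, so x = 36.
Check: h(36) = 23·36 + 3 = 831 = 13·62 + 25 ≡ 25 (mod 62).

36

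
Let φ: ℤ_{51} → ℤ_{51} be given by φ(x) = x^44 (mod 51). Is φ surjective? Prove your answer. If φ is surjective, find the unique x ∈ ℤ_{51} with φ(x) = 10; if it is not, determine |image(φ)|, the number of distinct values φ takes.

10

φ(1) = 1^44 = 1.
φ(4): Repeated squaring mod 51: 4^1 ≡ 4, 4^2 ≡ 4² = 16, 4^4 ≡ 16² = 256 ≡ 1, 4^8 ≡ 1² = 1, 4^16 ≡ 1² = 1, 4^32 ≡ 1² = 1. Since 44 = 32 + 8 + 4, 4^44 ≡ 1·1·1: 1·1 = 1, then 1·1 = 1. So 4^44 ≡ 1 (mod 51).
So φ(1) = φ(4) = 1 while 1 ≠ 4, thus φ is not injective.
A non-injective map from the 51-element set ℤ_{51} to itself takes at most 50 distinct values, so it cannot be surjective. Thus φ is not surjective.
Since φ is not surjective, we determine |image(φ)|. Computing x^44 mod 51 for each x (by repeated squaring, reducing mod 51 at every step), the values φ(0), φ(1), …, φ(50) are: 0, 1, 16, 21, 1, 4, 30, 13, 16, 33, 13, 13, 21, 1, 4, 33, 1, 34, 18, 16, 4, 18, 4, 13, 30, 16, 16, 30, 13, 4, 18, 4, 16, 18, 34, 1, 33, 4, 1, 21, 13, 13, 33, 16, 13, 30, 4, 1, 21, 16, 1.
The distinct values are {0, 1, 4, 13, 16, 18, 21, 30, 33, 34}; there are 10 of them.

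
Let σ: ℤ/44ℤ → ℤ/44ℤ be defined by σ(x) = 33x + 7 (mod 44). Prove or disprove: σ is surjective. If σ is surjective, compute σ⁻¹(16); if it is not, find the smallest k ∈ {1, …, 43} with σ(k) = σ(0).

4

Recall that surjectivity means every element of the codomain has a preimage under σ.
Since gcd(33, 44) = 11, we have 33x ≡ 0 (mod 11) for all x, so σ(x) ≡ 7 (mod 11).
But 0 ≢ 7 (mod 11), so 0 ∈ ℤ/44ℤ has no preimage. Therefore σ is not surjective.
Since σ is not surjective, we find the least positive k with σ(k) = σ(0): this means 33k ≡ 0 (mod 44), i.e. 44 ∣ 33k. Since gcd(33, 44) = 11, dividing through by 11 this holds exactly when 4 ∣ 3k, and as gcd(3, 4) = 1, exactly when 4 ∣ k.
The smallest positive such k is 4.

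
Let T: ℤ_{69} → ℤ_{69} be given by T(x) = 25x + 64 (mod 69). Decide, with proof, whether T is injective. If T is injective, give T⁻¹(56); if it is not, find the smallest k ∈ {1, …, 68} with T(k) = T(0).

Recall: T is injective if T(x_1) = T(x_2) implies x_1 = x_2.
Suppose T(x_1) = T(x_2) in ℤ_{69}. Then 25x_1 + 64 ≡ 25x_2 + 64 (mod 69), thus 25(x_1 − x_2) ≡ 0 (mod 69).
Since gcd(25, 69) = 1, 25 is invertible modulo 69, therefore x_1 − x_2 ≡ 0 (mod 69), i.e. x_1 = x_2.
Hence T is injective.
We now compute 25⁻¹ mod 69 explicitly. Euclid's algorithm: 69 = 2·25 + 19, 25 = 1·19 + 6, 19 = 3·6 + 1; back-substituting gives 1 = 58·25 − 21·69, so 25⁻¹ ≡ 58 (mod 69).
Since T is injective, we find T⁻¹(56): we need 25x ≡ 56 − 64 ≡ 61 (mod 69). Using 25⁻¹ = 58: x ≡ 58·61 = 3538 = 51·69 + 19, so x = 19.
Check: T(19) = 25·19 + 64 = 539 = 7·69 + 56 ≡ 56 (mod 69).

19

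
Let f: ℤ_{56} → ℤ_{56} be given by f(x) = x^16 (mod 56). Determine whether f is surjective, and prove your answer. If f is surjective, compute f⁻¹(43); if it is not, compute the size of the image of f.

f(6): Repeated squaring mod 56: 6^1 ≡ 6, 6^2 ≡ 6² = 36, 6^4 ≡ 36² = 1296 ≡ 8, 6^8 ≡ 8² = 64 ≡ 8, 6^16 ≡ 8² = 64 ≡ 8. So 6^16 ≡ 8 (mod 56).
f(8): Repeated squaring mod 56: 8^1 ≡ 8, 8^2 ≡ 8² = 64 ≡ 8, 8^4 ≡ 8² = 64 ≡ 8, 8^8 ≡ 8² = 64 ≡ 8, 8^16 ≡ 8² = 64 ≡ 8. So 8^16 ≡ 8 (mod 56).
So f(6) = f(8) = 8 while 6 ≠ 8, thus f is not injective.
A non-injective map from the 56-element set ℤ_{56} to itself takes at most 55 distinct values, so it cannot be surjective. Hence f is not surjective.
Since f is not surjective, we determine |image(f)|. Computing x^16 mod 56 for each x (by repeated squaring, reducing mod 56 at every step), the values f(0), f(1), …, f(55) are: 0, 1, 16, 25, 32, 9, 8, 49, 8, 9, 32, 25, 16, 1, 0, 1, 16, 25, 32, 9, 8, 49, 8, 9, 32, 25, 16, 1, 0, 1, 16, 25, 32, 9, 8, 49, 8, 9, 32, 25, 16, 1, 0, 1, 16, 25, 32, 9, 8, 49, 8, 9, 32, 25, 16, 1.
The distinct values are {0, 1, 8, 9, 16, 25, 32, 49}; there are 8 of them.

8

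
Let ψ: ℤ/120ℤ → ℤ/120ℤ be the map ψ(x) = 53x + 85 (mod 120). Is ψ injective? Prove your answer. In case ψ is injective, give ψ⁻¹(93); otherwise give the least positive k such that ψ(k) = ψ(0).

Suppose ψ(x_1) = ψ(x_2) in ℤ/120ℤ. Then 53x_1 + 85 ≡ 53x_2 + 85 (mod 120), thus 53(x_1 − x_2) ≡ 0 (mod 120).
Since gcd(53, 120) = 1, 53 is invertible modulo 120, therefore x_1 − x_2 ≡ 0 (mod 120), i.e. x_1 = x_2.
Thus ψ is injective.
We now compute 53⁻¹ mod 120 explicitly. Euclid's algorithm: 120 = 2·53 + 14, 53 = 3·14 + 11, 14 = 1·11 + 3, 11 = 3·3 + 2, 3 = 1·2 + 1; back-substituting gives 1 = 77·53 − 34·120, so 53⁻¹ ≡ 77 (mod 120).
Since ψ is injective, we compute ψ⁻¹(93): solve 53x + 85 ≡ 93 (mod 120), i.e. 53x ≡ 8 (mod 120).
Multiplying by 53⁻¹ = 77 gives x ≡ 77·8 = 616 = 5·120 + 16 ≡ 16 (mod 120).
Check: ψ(16) = 53·16 + 85 = 933 = 7·120 + 93 ≡ 93 (mod 120).

16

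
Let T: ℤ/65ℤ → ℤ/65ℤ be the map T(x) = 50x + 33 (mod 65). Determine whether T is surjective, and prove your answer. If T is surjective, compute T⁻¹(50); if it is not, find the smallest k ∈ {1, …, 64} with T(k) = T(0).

13

By definition, T is surjective if every y in the codomain equals T(x) for some x in the domain.
Since gcd(50, 65) = 5, we have 50x ≡ 0 (mod 5) for all x, so T(x) ≡ 3 (mod 5).
But 0 ≢ 3 (mod 5), so 0 ∈ ℤ/65ℤ has no preimage. Therefore T is not surjective.
Since T is not surjective, we find the least positive k with T(k) = T(0): this means 50k ≡ 0 (mod 65), i.e. 65 ∣ 50k. Since gcd(50, 65) = 5, dividing through by 5 this holds exactly when 13 ∣ 10k, and as gcd(10, 13) = 1, exactly when 13 ∣ k.
The smallest positive such k is 13.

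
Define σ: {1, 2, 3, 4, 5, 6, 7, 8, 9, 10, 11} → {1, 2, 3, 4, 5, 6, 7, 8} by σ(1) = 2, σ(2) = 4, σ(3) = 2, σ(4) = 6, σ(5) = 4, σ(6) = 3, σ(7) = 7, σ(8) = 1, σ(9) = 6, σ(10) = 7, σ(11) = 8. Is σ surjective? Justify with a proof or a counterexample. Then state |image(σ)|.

7

No element maps to 5, so σ is not surjective.
The image of σ is {1, 2, 3, 4, 6, 7, 8}, which has 7 elements.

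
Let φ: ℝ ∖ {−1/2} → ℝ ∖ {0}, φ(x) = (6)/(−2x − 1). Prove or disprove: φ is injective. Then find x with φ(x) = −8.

-1/8

Suppose φ(u) = φ(v). Cross-multiplying: (6)(−2v − 1) = (6)(−2u − 1).
Expanding both sides and cancelling the symmetric terms leaves 12·(u − v) = 0. Since 12 ≠ 0, u = v. Hence φ is injective.
Solving φ(x) = −8: cross-multiplying gives 6 = −8(−2x − 1), which rearranges to −16x = 2, so x = −1/8.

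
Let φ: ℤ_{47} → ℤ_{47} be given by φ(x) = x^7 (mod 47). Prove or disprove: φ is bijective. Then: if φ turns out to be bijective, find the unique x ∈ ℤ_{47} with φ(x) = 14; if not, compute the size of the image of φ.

Since 47 is prime, the nonzero elements of ℤ_{47} form a cyclic group of order 46.
As gcd(7, 46) = 1, raising to the 7th power is a bijection on this group: if u^7 ≡ v^7 then (uv^{−1})^7 = 1, and the only element of order dividing gcd(7, 46) = 1 is 1, so u = v.
With φ(0) = 0 this makes φ injective on all of ℤ_{47}, hence bijective (finite equal-size domain and codomain). In particular φ is bijective.
Since φ is bijective, we find the preimage of 14. The inverse of x ↦ x^7 on (ℤ_{47})^× is x ↦ x^33, because 7·33 = 231 = 5·46 + 1 ≡ 1 (mod 46) and x^{46} = 1 for x ≠ 0 (Fermat). So φ⁻¹(14) = 14^33 mod 47.
Repeated squaring mod 47: 14^1 ≡ 14, 14^2 ≡ 14² = 196 ≡ 8, 14^4 ≡ 8² = 64 ≡ 17, 14^8 ≡ 17² = 289 ≡ 7, 14^16 ≡ 7² = 49 ≡ 2, 14^32 ≡ 2² = 4. Since 33 = 32 + 1, 14^33 ≡ 4·14: 4·14 = 56 ≡ 9. So 14^33 ≡ 9 (mod 47).
Hence φ⁻¹(14) = 9.

9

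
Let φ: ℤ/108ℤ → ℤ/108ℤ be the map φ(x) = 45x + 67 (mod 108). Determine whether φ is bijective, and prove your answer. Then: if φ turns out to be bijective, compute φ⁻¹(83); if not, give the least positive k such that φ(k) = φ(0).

Recall: φ is injective if φ(s) = φ(t) implies s = t.
We have gcd(45, 108) = 9 > 1. Taking s = 0 and t = 12: φ(0) = 67 and φ(12) = 45·12 + 67 = 607 ≡ 67 (mod 108).
So φ(0) = φ(12) while 0 ≠ 12, thus φ is not injective, hence not bijective.
Since φ is not bijective, we find the least positive k with φ(k) = φ(0): this means 45k ≡ 0 (mod 108), i.e. 108 ∣ 45k. Since gcd(45, 108) = 9, dividing through by 9 this holds exactly when 12 ∣ 5k, and as gcd(5, 12) = 1, exactly when 12 ∣ k.
The smallest positive such k is 12.

12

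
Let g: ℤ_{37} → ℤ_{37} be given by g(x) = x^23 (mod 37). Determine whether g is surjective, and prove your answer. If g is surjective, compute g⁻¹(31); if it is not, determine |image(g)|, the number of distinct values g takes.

6

Since 37 is prime, the nonzero elements of ℤ_{37} form a cyclic group of order 36.
As gcd(23, 36) = 1, raising to the 23rd power is a bijection on this group: if u^23 ≡ v^23 then (uv^{−1})^23 = 1, and the only element of order dividing gcd(23, 36) = 1 is 1, so u = v.
With g(0) = 0 this makes g injective on all of ℤ_{37}, hence bijective (finite equal-size domain and codomain). In particular g is surjective.
Since g is surjective, we find the preimage of 31. The inverse of x ↦ x^23 on (ℤ_{37})^× is x ↦ x^11, because 23·11 = 253 = 7·36 + 1 ≡ 1 (mod 36) and x^{36} = 1 for x ≠ 0 (Fermat). So g⁻¹(31) = 31^11 mod 37.
Repeated squaring mod 37: 31^1 ≡ 31, 31^2 ≡ 31² = 961 ≡ 36, 31^4 ≡ 36² = 1296 ≡ 1, 31^8 ≡ 1² = 1. Since 11 = 8 + 2 + 1, 31^11 ≡ 1·36·31: 1·36 = 36, then 36·31 = 1116 ≡ 6. So 31^11 ≡ 6 (mod 37).
Hence g⁻¹(31) = 6.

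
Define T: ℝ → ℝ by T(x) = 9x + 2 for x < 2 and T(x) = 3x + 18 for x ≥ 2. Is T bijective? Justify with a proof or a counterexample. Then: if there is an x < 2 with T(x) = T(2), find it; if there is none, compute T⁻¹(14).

Both pieces are strictly increasing (slopes 9 and 3), so each is injective on its own interval.
The left piece maps (−∞, 2) onto (−∞, 20); the right piece maps [2, ∞) onto [24, ∞).
The images leave a gap (20 has no preimage), so T is not surjective, hence not bijective.
Because the two images are disjoint, no x < 2 has T(x) = T(2), so we compute T⁻¹(14): 14 lies in (−∞, 20), so solve 9x + 2 = 14: x = (14 − 2)/9 = 4/3.

4/3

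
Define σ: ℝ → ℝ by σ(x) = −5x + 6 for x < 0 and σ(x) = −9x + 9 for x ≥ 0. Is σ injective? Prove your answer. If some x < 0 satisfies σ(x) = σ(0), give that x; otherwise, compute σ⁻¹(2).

Both pieces are strictly decreasing (slopes −5 and −9), so each is injective on its own interval.
The left piece maps (−∞, 0) onto (6, ∞); the right piece maps [0, ∞) onto (−∞, 9].
These images overlap. In particular σ(0) = 9 (right piece), and solving −5x + 6 = 9 on the left piece gives x = −3/5 < 0.
So σ(−3/5) = σ(0) with −3/5 ≠ 0, and σ is not injective. This x = −3/5 is the requested value below 0.

-3/5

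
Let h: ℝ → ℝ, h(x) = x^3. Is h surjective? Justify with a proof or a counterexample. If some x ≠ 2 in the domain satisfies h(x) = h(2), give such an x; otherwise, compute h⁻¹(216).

6

For any y ∈ ℝ, x = y^{1/3} ∈ ℝ gives h(x) = y, so h is surjective.
Since x ↦ x^3 is strictly increasing on ℝ, it is injective there, so no x ≠ 2 in the domain has h(x) = h(2). We therefore compute h⁻¹(216) = 216^{1/3} = 6 (indeed 6^3 = 216).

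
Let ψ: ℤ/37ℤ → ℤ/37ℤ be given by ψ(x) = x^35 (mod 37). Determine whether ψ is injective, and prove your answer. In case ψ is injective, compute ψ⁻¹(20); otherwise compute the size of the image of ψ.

Since 37 is prime, the nonzero elements of ℤ/37ℤ form a cyclic group of order 36.
As gcd(35, 36) = 1, raising to the 35th power is a bijection on this group: if a^35 ≡ b^35 then (ab^{−1})^35 = 1, and the only element of order dividing gcd(35, 36) = 1 is 1, so a = b.
With ψ(0) = 0 this makes ψ injective on all of ℤ/37ℤ, hence bijective (finite equal-size domain and codomain). In particular ψ is injective.
Since ψ is injective, we find the preimage of 20. The inverse of x ↦ x^35 on (ℤ/37ℤ)^× is x ↦ x^35, because 35·35 = 1225 = 34·36 + 1 ≡ 1 (mod 36) and x^{36} = 1 for x ≠ 0 (Fermat). So ψ⁻¹(20) = 20^35 mod 37.
Repeated squaring mod 37: 20^1 ≡ 20, 20^2 ≡ 20² = 400 ≡ 30, 20^4 ≡ 30² = 900 ≡ 12, 20^8 ≡ 12² = 144 ≡ 33, 20^16 ≡ 33² = 1089 ≡ 16, 20^32 ≡ 16² = 256 ≡ 34. Since 35 = 32 + 2 + 1, 20^35 ≡ 34·30·20: 34·30 = 1020 ≡ 21, then 21·20 = 420 ≡ 13. So 20^35 ≡ 13 (mod 37).
Hence ψ⁻¹(20) = 13.

13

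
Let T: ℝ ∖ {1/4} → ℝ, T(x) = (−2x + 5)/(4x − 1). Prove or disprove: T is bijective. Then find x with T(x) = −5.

0

If T(x) = −1/2, cross-multiplying gives 4(−2x + 5) = −2(4x − 1), which simplifies to 20 = 2 — false.  So −1/2 has no preimage and T is not surjective.
So T is not bijective.
Solving T(x) = −5: cross-multiplying gives −2x + 5 = −5(4x − 1), which rearranges to 18x = 0, so x = 0.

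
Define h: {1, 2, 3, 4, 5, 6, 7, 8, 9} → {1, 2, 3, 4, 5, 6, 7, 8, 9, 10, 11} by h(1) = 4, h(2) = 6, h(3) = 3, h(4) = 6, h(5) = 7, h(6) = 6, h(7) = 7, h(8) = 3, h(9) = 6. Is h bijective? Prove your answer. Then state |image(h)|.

4

h(2) = 6 = h(4) with 2 ≠ 4, so h is not injective, hence not bijective.
The image of h is {3, 4, 6, 7}, which has 4 elements.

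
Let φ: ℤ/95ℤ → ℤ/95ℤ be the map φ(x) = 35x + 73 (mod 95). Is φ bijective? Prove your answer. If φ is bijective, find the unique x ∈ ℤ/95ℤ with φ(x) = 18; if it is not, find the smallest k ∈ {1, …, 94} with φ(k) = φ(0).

19

We have gcd(35, 95) = 5 > 1. Taking u = 0 and v = 19: φ(0) = 73 and φ(19) = 35·19 + 73 = 738 ≡ 73 (mod 95).
So φ(0) = φ(19) while 0 ≠ 19, so φ is not injective, hence not bijective.
Since φ is not bijective, we find the least positive k with φ(k) = φ(0): this means 35k ≡ 0 (mod 95), i.e. 95 ∣ 35k. Since gcd(35, 95) = 5, dividing through by 5 this holds exactly when 19 ∣ 7k, and as gcd(7, 19) = 1, exactly when 19 ∣ k.
The smallest positive such k is 19.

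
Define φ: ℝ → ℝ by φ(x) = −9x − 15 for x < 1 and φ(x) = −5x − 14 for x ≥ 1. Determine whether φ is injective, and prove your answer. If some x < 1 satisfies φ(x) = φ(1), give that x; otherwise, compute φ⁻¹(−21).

Both pieces are strictly decreasing (slopes −9 and −5), so each is injective on its own interval.
The left piece maps (−∞, 1) onto (−24, ∞); the right piece maps [1, ∞) onto (−∞, −19].
These images overlap. In particular φ(1) = −19 (right piece), and solving −9x − 15 = −19 on the left piece gives x = 4/9 < 1.
So φ(4/9) = φ(1) with 4/9 ≠ 1, and φ is not injective. This x = 4/9 is the requested value below 1.

4/9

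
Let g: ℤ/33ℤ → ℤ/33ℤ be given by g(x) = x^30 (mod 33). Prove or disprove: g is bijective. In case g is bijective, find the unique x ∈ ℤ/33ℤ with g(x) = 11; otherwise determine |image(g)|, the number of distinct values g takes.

g(1) = 1^30 = 1.
g(2): Repeated squaring mod 33: 2^1 ≡ 2, 2^2 ≡ 2² = 4, 2^4 ≡ 4² = 16, 2^8 ≡ 16² = 256 ≡ 25, 2^16 ≡ 25² = 625 ≡ 31. Since 30 = 16 + 8 + 4 + 2, 2^30 ≡ 31·25·16·4: 31·25 = 775 ≡ 16, then 16·16 = 256 ≡ 25, then 25·4 = 100 ≡ 1. So 2^30 ≡ 1 (mod 33).
So g(1) = g(2) = 1 while 1 ≠ 2, therefore g is not injective, hence not bijective.
Since g is not bijective, we determine |image(g)|. Computing x^30 mod 33 for each x (by repeated squaring, reducing mod 33 at every step), the values g(0), g(1), …, g(32) are: 0, 1, 1, 12, 1, 1, 12, 1, 1, 12, 1, 22, 12, 1, 1, 12, 1, 1, 12, 1, 1, 12, 22, 1, 12, 1, 1, 12, 1, 1, 12, 1, 1.
The distinct values are {0, 1, 12, 22}; there are 4 of them.

4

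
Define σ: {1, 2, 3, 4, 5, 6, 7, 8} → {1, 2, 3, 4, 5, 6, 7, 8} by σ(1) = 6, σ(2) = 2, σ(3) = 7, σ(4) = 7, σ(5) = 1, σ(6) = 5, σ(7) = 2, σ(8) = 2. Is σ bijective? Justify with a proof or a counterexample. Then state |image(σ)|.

σ(3) = 7 = σ(4) with 3 ≠ 4, so σ is not injective, hence not bijective.
The image of σ is {1, 2, 5, 6, 7}, which has 5 elements.

5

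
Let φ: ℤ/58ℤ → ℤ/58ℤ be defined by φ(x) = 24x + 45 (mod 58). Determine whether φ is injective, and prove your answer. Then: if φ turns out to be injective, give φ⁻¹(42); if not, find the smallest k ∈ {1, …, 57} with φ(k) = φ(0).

29

Recall: injectivity means: for all s, t in the domain, φ(s) = φ(t) implies s = t.
We have gcd(24, 58) = 2 > 1. Taking s = 0 and t = 29: φ(0) = 45 and φ(29) = 24·29 + 45 = 741 ≡ 45 (mod 58).
So φ(0) = φ(29) while 0 ≠ 29, hence φ is not injective.
Since φ is not injective, we find the least positive k with φ(k) = φ(0): this means 24k ≡ 0 (mod 58), i.e. 58 ∣ 24k. Since gcd(24, 58) = 2, dividing through by 2 this holds exactly when 29 ∣ 12k, and as gcd(12, 29) = 1, exactly when 29 ∣ k.
The smallest positive such k is 29.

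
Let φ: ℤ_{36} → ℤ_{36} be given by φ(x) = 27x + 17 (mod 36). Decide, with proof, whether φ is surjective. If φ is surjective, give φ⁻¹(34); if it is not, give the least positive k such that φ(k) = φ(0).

4

Since gcd(27, 36) = 9, we have 27x ≡ 0 (mod 9) for all x, so φ(x) ≡ 8 (mod 9).
But 0 ≢ 8 (mod 9), so 0 ∈ ℤ_{36} has no preimage. So φ is not surjective.
Since φ is not surjective, we find the least positive k with φ(k) = φ(0): this means 27k ≡ 0 (mod 36), i.e. 36 ∣ 27k. Since gcd(27, 36) = 9, dividing through by 9 this holds exactly when 4 ∣ 3k, and as gcd(3, 4) = 1, exactly when 4 ∣ k.
The smallest positive such k is 4.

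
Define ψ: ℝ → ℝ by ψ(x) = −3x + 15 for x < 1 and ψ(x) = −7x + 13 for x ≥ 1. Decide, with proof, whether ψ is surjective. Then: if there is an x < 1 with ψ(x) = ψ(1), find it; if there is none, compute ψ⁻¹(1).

Both pieces are strictly decreasing (slopes −3 and −7), so each is injective on its own interval.
The left piece maps (−∞, 1) onto (12, ∞); the right piece maps [1, ∞) onto (−∞, 6].
The union (12, ∞) ∪ (−∞, 6] omits the interval between 12 and 6; in particular 12 has no preimage. So ψ is not surjective.
Because the two images are disjoint, no x < 1 has ψ(x) = ψ(1), so we compute ψ⁻¹(1): 1 lies in (−∞, 6], so solve −7x + 13 = 1: x = (1 − 13)/(−7) = 12/7.

12/7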